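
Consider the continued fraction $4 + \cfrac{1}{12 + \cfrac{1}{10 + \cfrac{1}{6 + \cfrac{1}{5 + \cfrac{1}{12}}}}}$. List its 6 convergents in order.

4/1, 49/12, 494/121, 3013/738, 15559/3811, 189721/46470

Using the convergent recurrence p_i = a_i*p_{i-1} + p_{i-2}, q_i = a_i*q_{i-1} + q_{i-2} with p_{-2}=0, p_{-1}=1, q_{-2}=1, q_{-1}=0:
  i=0: a_0=4, p_0 = 4*1 + 0 = 4, q_0 = 4*0 + 1 = 1.
  i=1: a_1=12, p_1 = 12*4 + 1 = 49, q_1 = 12*1 + 0 = 12.
  i=2: a_2=10, p_2 = 10*49 + 4 = 494, q_2 = 10*12 + 1 = 121.
  i=3: a_3=6, p_3 = 6*494 + 49 = 3013, q_3 = 6*121 + 12 = 738.
  i=4: a_4=5, p_4 = 5*3013 + 494 = 15559, q_4 = 5*738 + 121 = 3811.
  i=5: a_5=12, p_5 = 12*15559 + 3013 = 189721, q_5 = 12*3811 + 738 = 46470.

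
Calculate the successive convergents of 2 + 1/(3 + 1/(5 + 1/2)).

2/1, 7/3, 37/16, 81/35

Using the convergent recurrence p_i = a_i*p_{i-1} + p_{i-2}, q_i = a_i*q_{i-1} + q_{i-2} with p_{-2}=0, p_{-1}=1, q_{-2}=1, q_{-1}=0:
  i=0: a_0=2, p_0 = 2*1 + 0 = 2, q_0 = 2*0 + 1 = 1.
  i=1: a_1=3, p_1 = 3*2 + 1 = 7, q_1 = 3*1 + 0 = 3.
  i=2: a_2=5, p_2 = 5*7 + 2 = 37, q_2 = 5*3 + 1 = 16.
  i=3: a_3=2, p_3 = 2*37 + 7 = 81, q_3 = 2*16 + 3 = 35.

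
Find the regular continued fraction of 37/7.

[5; 3, 2]

Run the Euclidean algorithm on 37 and 7; the successive quotients are the partial quotients a_0, a_1, ... (each step inverts the fractional part left over by the previous one):
  37 = 5*7 + 2, so a_0 = 5.
  7 = 3*2 + 1, so a_1 = 3.
  2 = 2*1 + 0, so a_2 = 2.
The remainder reaches 0 after 3 divisions, so the expansion has 3 partial quotients, read off in order.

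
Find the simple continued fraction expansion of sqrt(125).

[11; (5, 1, 1, 5, 22)]

Write x_i = (sqrt(125) + m_i)/d_i with (m_0, d_0) = (0, 1). a_0 = floor(sqrt(125)) = 11, since 11^2 = 121 <= 125 < 144 = 12^2.
Iterate m_{i+1} = d_i*a_i - m_i, d_{i+1} = (125 - m_{i+1}^2)/d_i, a_{i+1} = floor((a_0 + m_{i+1})/d_{i+1}):
  m_1 = 1*11 - 0 = 11, d_1 = (125 - 11^2)/1 = 4/1 = 4, a_1 = floor((11 + 11)/4) = 5.
  m_2 = 4*5 - 11 = 9, d_2 = (125 - 9^2)/4 = 44/4 = 11, a_2 = floor((11 + 9)/11) = 1.
  m_3 = 11*1 - 9 = 2, d_3 = (125 - 2^2)/11 = 121/11 = 11, a_3 = floor((11 + 2)/11) = 1.
  m_4 = 11*1 - 2 = 9, d_4 = (125 - 9^2)/11 = 44/11 = 4, a_4 = floor((11 + 9)/4) = 5.
  m_5 = 4*5 - 9 = 11, d_5 = (125 - 11^2)/4 = 4/4 = 1, a_5 = floor((11 + 11)/1) = 22.
  m_6 = 1*22 - 11 = 11, d_6 = (125 - 11^2)/1 = 4/1 = 4: (m_6, d_6) = (m_1, d_1) = (11, 4), so from here the quotients repeat a_1, ..., a_5; the period length is 5.
Hence the expansion of sqrt(125) is a_0 = 11 followed by the repeating block 5, 1, 1, 5, 22 (period 5).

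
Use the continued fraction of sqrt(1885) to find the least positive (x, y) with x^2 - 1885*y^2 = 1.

First expand sqrt(1885) as a continued fraction. With x_i = (sqrt(1885) + m_i)/d_i and (m_0, d_0) = (0, 1): a_0 = floor(sqrt(1885)) = 43, since 43^2 = 1849 <= 1885 < 1936 = 44^2.
Iterate m_{i+1} = d_i*a_i - m_i, d_{i+1} = (1885 - m_{i+1}^2)/d_i, a_{i+1} = floor((a_0 + m_{i+1})/d_{i+1}):
  m_1 = 1*43 - 0 = 43, d_1 = (1885 - 43^2)/1 = 36/1 = 36, a_1 = floor((43 + 43)/36) = 2.
  m_2 = 36*2 - 43 = 29, d_2 = (1885 - 29^2)/36 = 1044/36 = 29, a_2 = floor((43 + 29)/29) = 2.
  m_3 = 29*2 - 29 = 29, d_3 = (1885 - 29^2)/29 = 1044/29 = 36, a_3 = floor((43 + 29)/36) = 2.
  m_4 = 36*2 - 29 = 43, d_4 = (1885 - 43^2)/36 = 36/36 = 1, a_4 = floor((43 + 43)/1) = 86.
  m_5 = 1*86 - 43 = 43, d_5 = (1885 - 43^2)/1 = 36/1 = 36: (m_5, d_5) = (m_1, d_1) = (43, 36), so from here the quotients repeat a_1, ..., a_4; the period length is 4.
So sqrt(1885) = [43; (2, 2, 2, 86)] with period length k = 4.
k is even, so the fundamental solution of x^2 - 1885y^2 = 1 is (p_{k-1}, q_{k-1}) = (p_3, q_3); compute convergents through index 3.
Convergents (p_i = a_i*p_{i-1} + p_{i-2}, q_i = a_i*q_{i-1} + q_{i-2} with p_{-2}=0, p_{-1}=1, q_{-2}=1, q_{-1}=0):
  i=0: a_0=43, p_0 = 43*1 + 0 = 43, q_0 = 43*0 + 1 = 1.
  i=1: a_1=2, p_1 = 2*43 + 1 = 87, q_1 = 2*1 + 0 = 2.
  i=2: a_2=2, p_2 = 2*87 + 43 = 217, q_2 = 2*2 + 1 = 5.
  i=3: a_3=2, p_3 = 2*217 + 87 = 521, q_3 = 2*5 + 2 = 12.
Check: 521^2 - 1885*12^2 = 271441 - 271440 = 1, so (x, y) = (521, 12) solves the equation, and by the theorem it is the least positive solution.

(x, y) = (521, 12)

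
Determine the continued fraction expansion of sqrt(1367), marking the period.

[36; (1, 35, 1, 72)]

Write x_i = (sqrt(1367) + m_i)/d_i with (m_0, d_0) = (0, 1). a_0 = floor(sqrt(1367)) = 36, since 36^2 = 1296 <= 1367 < 1369 = 37^2.
Iterate m_{i+1} = d_i*a_i - m_i, d_{i+1} = (1367 - m_{i+1}^2)/d_i, a_{i+1} = floor((a_0 + m_{i+1})/d_{i+1}):
  m_1 = 1*36 - 0 = 36, d_1 = (1367 - 36^2)/1 = 71/1 = 71, a_1 = floor((36 + 36)/71) = 1.
  m_2 = 71*1 - 36 = 35, d_2 = (1367 - 35^2)/71 = 142/71 = 2, a_2 = floor((36 + 35)/2) = 35.
  m_3 = 2*35 - 35 = 35, d_3 = (1367 - 35^2)/2 = 142/2 = 71, a_3 = floor((36 + 35)/71) = 1.
  m_4 = 71*1 - 35 = 36, d_4 = (1367 - 36^2)/71 = 71/71 = 1, a_4 = floor((36 + 36)/1) = 72.
  m_5 = 1*72 - 36 = 36, d_5 = (1367 - 36^2)/1 = 71/1 = 71: (m_5, d_5) = (m_1, d_1) = (36, 71), so from here the quotients repeat a_1, ..., a_4; the period length is 4.
Hence the expansion of sqrt(1367) is a_0 = 36 followed by the repeating block 1, 35, 1, 72 (period 4).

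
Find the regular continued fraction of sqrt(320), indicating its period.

Write x_i = (sqrt(320) + m_i)/d_i with (m_0, d_0) = (0, 1). a_0 = floor(sqrt(320)) = 17, since 17^2 = 289 <= 320 < 324 = 18^2.
Iterate m_{i+1} = d_i*a_i - m_i, d_{i+1} = (320 - m_{i+1}^2)/d_i, a_{i+1} = floor((a_0 + m_{i+1})/d_{i+1}):
  m_1 = 1*17 - 0 = 17, d_1 = (320 - 17^2)/1 = 31/1 = 31, a_1 = floor((17 + 17)/31) = 1.
  m_2 = 31*1 - 17 = 14, d_2 = (320 - 14^2)/31 = 124/31 = 4, a_2 = floor((17 + 14)/4) = 7.
  m_3 = 4*7 - 14 = 14, d_3 = (320 - 14^2)/4 = 124/4 = 31, a_3 = floor((17 + 14)/31) = 1.
  m_4 = 31*1 - 14 = 17, d_4 = (320 - 17^2)/31 = 31/31 = 1, a_4 = floor((17 + 17)/1) = 34.
  m_5 = 1*34 - 17 = 17, d_5 = (320 - 17^2)/1 = 31/1 = 31: (m_5, d_5) = (m_1, d_1) = (17, 31), so from here the quotients repeat a_1, ..., a_4; the period length is 4.
Hence the expansion of sqrt(320) is a_0 = 17 followed by the repeating block 1, 7, 1, 34 (period 4).

[17; (1, 7, 1, 34)]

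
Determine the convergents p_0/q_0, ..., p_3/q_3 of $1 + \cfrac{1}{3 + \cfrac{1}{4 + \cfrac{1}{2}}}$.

Using the convergent recurrence p_i = a_i*p_{i-1} + p_{i-2}, q_i = a_i*q_{i-1} + q_{i-2} with p_{-2}=0, p_{-1}=1, q_{-2}=1, q_{-1}=0:
  i=0: a_0=1, p_0 = 1*1 + 0 = 1, q_0 = 1*0 + 1 = 1.
  i=1: a_1=3, p_1 = 3*1 + 1 = 4, q_1 = 3*1 + 0 = 3.
  i=2: a_2=4, p_2 = 4*4 + 1 = 17, q_2 = 4*3 + 1 = 13.
  i=3: a_3=2, p_3 = 2*17 + 4 = 38, q_3 = 2*13 + 3 = 29.

1/1, 4/3, 17/13, 38/29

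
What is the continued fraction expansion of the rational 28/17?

Run the Euclidean algorithm on 28 and 17; the successive quotients are the partial quotients a_0, a_1, ... (each step inverts the fractional part left over by the previous one):
  28 = 1*17 + 11, so a_0 = 1.
  17 = 1*11 + 6, so a_1 = 1.
  11 = 1*6 + 5, so a_2 = 1.
  6 = 1*5 + 1, so a_3 = 1.
  5 = 5*1 + 0, so a_4 = 5.
The remainder reaches 0 after 5 divisions, so the expansion has 5 partial quotients, read off in order.

[1; 1, 1, 1, 5]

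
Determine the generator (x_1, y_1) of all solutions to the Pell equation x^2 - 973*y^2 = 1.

First expand sqrt(973) as a continued fraction. With x_i = (sqrt(973) + m_i)/d_i and (m_0, d_0) = (0, 1): a_0 = floor(sqrt(973)) = 31, since 31^2 = 961 <= 973 < 1024 = 32^2.
Iterate m_{i+1} = d_i*a_i - m_i, d_{i+1} = (973 - m_{i+1}^2)/d_i, a_{i+1} = floor((a_0 + m_{i+1})/d_{i+1}):
  m_1 = 1*31 - 0 = 31, d_1 = (973 - 31^2)/1 = 12/1 = 12, a_1 = floor((31 + 31)/12) = 5.
  m_2 = 12*5 - 31 = 29, d_2 = (973 - 29^2)/12 = 132/12 = 11, a_2 = floor((31 + 29)/11) = 5.
  m_3 = 11*5 - 29 = 26, d_3 = (973 - 26^2)/11 = 297/11 = 27, a_3 = floor((31 + 26)/27) = 2.
  m_4 = 27*2 - 26 = 28, d_4 = (973 - 28^2)/27 = 189/27 = 7, a_4 = floor((31 + 28)/7) = 8.
  m_5 = 7*8 - 28 = 28, d_5 = (973 - 28^2)/7 = 189/7 = 27, a_5 = floor((31 + 28)/27) = 2.
  m_6 = 27*2 - 28 = 26, d_6 = (973 - 26^2)/27 = 297/27 = 11, a_6 = floor((31 + 26)/11) = 5.
  m_7 = 11*5 - 26 = 29, d_7 = (973 - 29^2)/11 = 132/11 = 12, a_7 = floor((31 + 29)/12) = 5.
  m_8 = 12*5 - 29 = 31, d_8 = (973 - 31^2)/12 = 12/12 = 1, a_8 = floor((31 + 31)/1) = 62.
  m_9 = 1*62 - 31 = 31, d_9 = (973 - 31^2)/1 = 12/1 = 12: (m_9, d_9) = (m_1, d_1) = (31, 12), so from here the quotients repeat a_1, ..., a_8; the period length is 8.
So sqrt(973) = [31; (5, 5, 2, 8, 2, 5, 5, 62)] with period length k = 8.
k is even, so the fundamental solution of x^2 - 973y^2 = 1 is (p_{k-1}, q_{k-1}) = (p_7, q_7); compute convergents through index 7.
Convergents (p_i = a_i*p_{i-1} + p_{i-2}, q_i = a_i*q_{i-1} + q_{i-2} with p_{-2}=0, p_{-1}=1, q_{-2}=1, q_{-1}=0):
  i=0: a_0=31, p_0 = 31*1 + 0 = 31, q_0 = 31*0 + 1 = 1.
  i=1: a_1=5, p_1 = 5*31 + 1 = 156, q_1 = 5*1 + 0 = 5.
  i=2: a_2=5, p_2 = 5*156 + 31 = 811, q_2 = 5*5 + 1 = 26.
  i=3: a_3=2, p_3 = 2*811 + 156 = 1778, q_3 = 2*26 + 5 = 57.
  i=4: a_4=8, p_4 = 8*1778 + 811 = 15035, q_4 = 8*57 + 26 = 482.
  i=5: a_5=2, p_5 = 2*15035 + 1778 = 31848, q_5 = 2*482 + 57 = 1021.
  i=6: a_6=5, p_6 = 5*31848 + 15035 = 174275, q_6 = 5*1021 + 482 = 5587.
  i=7: a_7=5, p_7 = 5*174275 + 31848 = 903223, q_7 = 5*5587 + 1021 = 28956.
Check: 903223^2 - 973*28956^2 = 815811787729 - 815811787728 = 1, so (x, y) = (903223, 28956) solves the equation, and by the theorem it is the least positive solution.

(x, y) = (903223, 28956)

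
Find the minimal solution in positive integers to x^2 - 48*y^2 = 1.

(x, y) = (7, 1)

First expand sqrt(48) as a continued fraction. With x_i = (sqrt(48) + m_i)/d_i and (m_0, d_0) = (0, 1): a_0 = floor(sqrt(48)) = 6, since 6^2 = 36 <= 48 < 49 = 7^2.
Iterate m_{i+1} = d_i*a_i - m_i, d_{i+1} = (48 - m_{i+1}^2)/d_i, a_{i+1} = floor((a_0 + m_{i+1})/d_{i+1}):
  m_1 = 1*6 - 0 = 6, d_1 = (48 - 6^2)/1 = 12/1 = 12, a_1 = floor((6 + 6)/12) = 1.
  m_2 = 12*1 - 6 = 6, d_2 = (48 - 6^2)/12 = 12/12 = 1, a_2 = floor((6 + 6)/1) = 12.
  m_3 = 1*12 - 6 = 6, d_3 = (48 - 6^2)/1 = 12/1 = 12: (m_3, d_3) = (m_1, d_1) = (6, 12), so from here the quotients repeat a_1, a_2; the period length is 2.
So sqrt(48) = [6; (1, 12)] with period length k = 2.
k is even, so the fundamental solution of x^2 - 48y^2 = 1 is (p_{k-1}, q_{k-1}) = (p_1, q_1); compute convergents through index 1.
Convergents (p_i = a_i*p_{i-1} + p_{i-2}, q_i = a_i*q_{i-1} + q_{i-2} with p_{-2}=0, p_{-1}=1, q_{-2}=1, q_{-1}=0):
  i=0: a_0=6, p_0 = 6*1 + 0 = 6, q_0 = 6*0 + 1 = 1.
  i=1: a_1=1, p_1 = 1*6 + 1 = 7, q_1 = 1*1 + 0 = 1.
Check: 7^2 - 48*1^2 = 49 - 48 = 1, so (x, y) = (7, 1) solves the equation, and by the theorem it is the least positive solution.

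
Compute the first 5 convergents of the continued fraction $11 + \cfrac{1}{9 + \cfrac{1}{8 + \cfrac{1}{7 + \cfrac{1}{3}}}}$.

Using the convergent recurrence p_i = a_i*p_{i-1} + p_{i-2}, q_i = a_i*q_{i-1} + q_{i-2} with p_{-2}=0, p_{-1}=1, q_{-2}=1, q_{-1}=0:
  i=0: a_0=11, p_0 = 11*1 + 0 = 11, q_0 = 11*0 + 1 = 1.
  i=1: a_1=9, p_1 = 9*11 + 1 = 100, q_1 = 9*1 + 0 = 9.
  i=2: a_2=8, p_2 = 8*100 + 11 = 811, q_2 = 8*9 + 1 = 73.
  i=3: a_3=7, p_3 = 7*811 + 100 = 5777, q_3 = 7*73 + 9 = 520.
  i=4: a_4=3, p_4 = 3*5777 + 811 = 18142, q_4 = 3*520 + 73 = 1633.

11/1, 100/9, 811/73, 5777/520, 18142/1633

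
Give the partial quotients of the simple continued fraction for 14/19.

Run the Euclidean algorithm on 14 and 19; the successive quotients are the partial quotients a_0, a_1, ... (each step inverts the fractional part left over by the previous one):
  14 = 0*19 + 14, so a_0 = 0.
  19 = 1*14 + 5, so a_1 = 1.
  14 = 2*5 + 4, so a_2 = 2.
  5 = 1*4 + 1, so a_3 = 1.
  4 = 4*1 + 0, so a_4 = 4.
The remainder reaches 0 after 5 divisions, so the expansion has 5 partial quotients, read off in order.

[0; 1, 2, 1, 4]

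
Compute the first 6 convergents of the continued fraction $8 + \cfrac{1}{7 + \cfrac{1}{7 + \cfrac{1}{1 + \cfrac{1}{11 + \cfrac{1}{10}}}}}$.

8/1, 57/7, 407/50, 464/57, 5511/677, 55574/6827

Using the convergent recurrence p_i = a_i*p_{i-1} + p_{i-2}, q_i = a_i*q_{i-1} + q_{i-2} with p_{-2}=0, p_{-1}=1, q_{-2}=1, q_{-1}=0:
  i=0: a_0=8, p_0 = 8*1 + 0 = 8, q_0 = 8*0 + 1 = 1.
  i=1: a_1=7, p_1 = 7*8 + 1 = 57, q_1 = 7*1 + 0 = 7.
  i=2: a_2=7, p_2 = 7*57 + 8 = 407, q_2 = 7*7 + 1 = 50.
  i=3: a_3=1, p_3 = 1*407 + 57 = 464, q_3 = 1*50 + 7 = 57.
  i=4: a_4=11, p_4 = 11*464 + 407 = 5511, q_4 = 11*57 + 50 = 677.
  i=5: a_5=10, p_5 = 10*5511 + 464 = 55574, q_5 = 10*677 + 57 = 6827.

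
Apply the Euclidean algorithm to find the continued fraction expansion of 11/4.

Run the Euclidean algorithm on 11 and 4; the successive quotients are the partial quotients a_0, a_1, ... (each step inverts the fractional part left over by the previous one):
  11 = 2*4 + 3, so a_0 = 2.
  4 = 1*3 + 1, so a_1 = 1.
  3 = 3*1 + 0, so a_2 = 3.
The remainder reaches 0 after 3 divisions, so the expansion has 3 partial quotients, read off in order.

[2; 1, 3]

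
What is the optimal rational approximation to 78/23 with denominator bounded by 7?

Expand x = 78/23 as a continued fraction with the Euclidean algorithm:
  78 = 3*23 + 9, so a_0 = 3.
  23 = 2*9 + 5, so a_1 = 2.
  9 = 1*5 + 4, so a_2 = 1.
  5 = 1*4 + 1, so a_3 = 1.
  4 = 4*1 + 0, so a_4 = 4.
so x = [3; 2, 1, 1, 4].
Convergents (p_i = a_i*p_{i-1} + p_{i-2}, q_i = a_i*q_{i-1} + q_{i-2} with p_{-2}=0, p_{-1}=1, q_{-2}=1, q_{-1}=0), until the denominator exceeds 7:
  i=0: a_0=3, p_0 = 3*1 + 0 = 3, q_0 = 3*0 + 1 = 1.
  i=1: a_1=2, p_1 = 2*3 + 1 = 7, q_1 = 2*1 + 0 = 2.
  i=2: a_2=1, p_2 = 1*7 + 3 = 10, q_2 = 1*2 + 1 = 3.
  i=3: a_3=1, p_3 = 1*10 + 7 = 17, q_3 = 1*3 + 2 = 5.
  i=4: a_4=4, p_4 = 4*17 + 10 = 78, q_4 = 4*5 + 3 = 23.
q_4 = 23 > 7, so the last convergent with denominator <= 7 is p_3/q_3 = 17/5.
The closest fraction with denominator <= 7 is either p_3/q_3 or the intermediate fraction (k*p_3 + p_2)/(k*q_3 + q_2) with the largest k >= 1 whose denominator stays <= 7; these approach x as k grows, and every other convergent or intermediate fraction in range is farther away.
Largest k: floor((7 - q_2)/q_3) = floor((7 - 3)/5) = 0.
Since k = 0, no intermediate fraction beyond p_3/q_3 has denominator <= 7, so the convergent 17/5 is the closest (its error is |78*5 - 17*23|/(23*5) = 1/115).

17/5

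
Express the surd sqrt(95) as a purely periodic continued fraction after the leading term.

Write x_i = (sqrt(95) + m_i)/d_i with (m_0, d_0) = (0, 1). a_0 = floor(sqrt(95)) = 9, since 9^2 = 81 <= 95 < 100 = 10^2.
Iterate m_{i+1} = d_i*a_i - m_i, d_{i+1} = (95 - m_{i+1}^2)/d_i, a_{i+1} = floor((a_0 + m_{i+1})/d_{i+1}):
  m_1 = 1*9 - 0 = 9, d_1 = (95 - 9^2)/1 = 14/1 = 14, a_1 = floor((9 + 9)/14) = 1.
  m_2 = 14*1 - 9 = 5, d_2 = (95 - 5^2)/14 = 70/14 = 5, a_2 = floor((9 + 5)/5) = 2.
  m_3 = 5*2 - 5 = 5, d_3 = (95 - 5^2)/5 = 70/5 = 14, a_3 = floor((9 + 5)/14) = 1.
  m_4 = 14*1 - 5 = 9, d_4 = (95 - 9^2)/14 = 14/14 = 1, a_4 = floor((9 + 9)/1) = 18.
  m_5 = 1*18 - 9 = 9, d_5 = (95 - 9^2)/1 = 14/1 = 14: (m_5, d_5) = (m_1, d_1) = (9, 14), so from here the quotients repeat a_1, ..., a_4; the period length is 4.
Hence the expansion of sqrt(95) is a_0 = 9 followed by the repeating block 1, 2, 1, 18 (period 4).

[9; (1, 2, 1, 18)]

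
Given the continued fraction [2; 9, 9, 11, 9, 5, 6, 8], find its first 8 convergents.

2/1, 19/9, 173/82, 1922/911, 17471/8281, 89277/42316, 553133/262177, 4514341/2139732

Using the convergent recurrence p_i = a_i*p_{i-1} + p_{i-2}, q_i = a_i*q_{i-1} + q_{i-2} with p_{-2}=0, p_{-1}=1, q_{-2}=1, q_{-1}=0:
  i=0: a_0=2, p_0 = 2*1 + 0 = 2, q_0 = 2*0 + 1 = 1.
  i=1: a_1=9, p_1 = 9*2 + 1 = 19, q_1 = 9*1 + 0 = 9.
  i=2: a_2=9, p_2 = 9*19 + 2 = 173, q_2 = 9*9 + 1 = 82.
  i=3: a_3=11, p_3 = 11*173 + 19 = 1922, q_3 = 11*82 + 9 = 911.
  i=4: a_4=9, p_4 = 9*1922 + 173 = 17471, q_4 = 9*911 + 82 = 8281.
  i=5: a_5=5, p_5 = 5*17471 + 1922 = 89277, q_5 = 5*8281 + 911 = 42316.
  i=6: a_6=6, p_6 = 6*89277 + 17471 = 553133, q_6 = 6*42316 + 8281 = 262177.
  i=7: a_7=8, p_7 = 8*553133 + 89277 = 4514341, q_7 = 8*262177 + 42316 = 2139732.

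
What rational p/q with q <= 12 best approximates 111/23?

Expand x = 111/23 as a continued fraction with the Euclidean algorithm:
  111 = 4*23 + 19, so a_0 = 4.
  23 = 1*19 + 4, so a_1 = 1.
  19 = 4*4 + 3, so a_2 = 4.
  4 = 1*3 + 1, so a_3 = 1.
  3 = 3*1 + 0, so a_4 = 3.
so x = [4; 1, 4, 1, 3].
Convergents (p_i = a_i*p_{i-1} + p_{i-2}, q_i = a_i*q_{i-1} + q_{i-2} with p_{-2}=0, p_{-1}=1, q_{-2}=1, q_{-1}=0), until the denominator exceeds 12:
  i=0: a_0=4, p_0 = 4*1 + 0 = 4, q_0 = 4*0 + 1 = 1.
  i=1: a_1=1, p_1 = 1*4 + 1 = 5, q_1 = 1*1 + 0 = 1.
  i=2: a_2=4, p_2 = 4*5 + 4 = 24, q_2 = 4*1 + 1 = 5.
  i=3: a_3=1, p_3 = 1*24 + 5 = 29, q_3 = 1*5 + 1 = 6.
  i=4: a_4=3, p_4 = 3*29 + 24 = 111, q_4 = 3*6 + 5 = 23.
q_4 = 23 > 12, so the last convergent with denominator <= 12 is p_3/q_3 = 29/6.
The closest fraction with denominator <= 12 is either p_3/q_3 or the intermediate fraction (k*p_3 + p_2)/(k*q_3 + q_2) with the largest k >= 1 whose denominator stays <= 12; these approach x as k grows, and every other convergent or intermediate fraction in range is farther away.
Largest k: floor((12 - q_2)/q_3) = floor((12 - 5)/6) = 1.
That gives (1*29 + 24)/(1*6 + 5) = 53/11.
Compare the errors: |x - 29/6| = |111*6 - 29*23|/(23*6) = 1/138, and |x - 53/11| = |111*11 - 53*23|/(23*11) = 2/253.
Cross-multiplying, 1*253 = 253 < 276 = 2*138, so 1/138 is smaller: the convergent 29/6 is closer to x than 53/11.

29/6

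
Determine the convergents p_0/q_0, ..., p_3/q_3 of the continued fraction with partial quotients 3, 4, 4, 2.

3/1, 13/4, 55/17, 123/38

Using the convergent recurrence p_i = a_i*p_{i-1} + p_{i-2}, q_i = a_i*q_{i-1} + q_{i-2} with p_{-2}=0, p_{-1}=1, q_{-2}=1, q_{-1}=0:
  i=0: a_0=3, p_0 = 3*1 + 0 = 3, q_0 = 3*0 + 1 = 1.
  i=1: a_1=4, p_1 = 4*3 + 1 = 13, q_1 = 4*1 + 0 = 4.
  i=2: a_2=4, p_2 = 4*13 + 3 = 55, q_2 = 4*4 + 1 = 17.
  i=3: a_3=2, p_3 = 2*55 + 13 = 123, q_3 = 2*17 + 4 = 38.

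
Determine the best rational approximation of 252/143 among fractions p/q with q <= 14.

23/13

Expand x = 252/143 as a continued fraction with the Euclidean algorithm:
  252 = 1*143 + 109, so a_0 = 1.
  143 = 1*109 + 34, so a_1 = 1.
  109 = 3*34 + 7, so a_2 = 3.
  34 = 4*7 + 6, so a_3 = 4.
  7 = 1*6 + 1, so a_4 = 1.
  6 = 6*1 + 0, so a_5 = 6.
so x = [1; 1, 3, 4, 1, 6].
Convergents (p_i = a_i*p_{i-1} + p_{i-2}, q_i = a_i*q_{i-1} + q_{i-2} with p_{-2}=0, p_{-1}=1, q_{-2}=1, q_{-1}=0), until the denominator exceeds 14:
  i=0: a_0=1, p_0 = 1*1 + 0 = 1, q_0 = 1*0 + 1 = 1.
  i=1: a_1=1, p_1 = 1*1 + 1 = 2, q_1 = 1*1 + 0 = 1.
  i=2: a_2=3, p_2 = 3*2 + 1 = 7, q_2 = 3*1 + 1 = 4.
  i=3: a_3=4, p_3 = 4*7 + 2 = 30, q_3 = 4*4 + 1 = 17.
q_3 = 17 > 14, so the last convergent with denominator <= 14 is p_2/q_2 = 7/4.
The closest fraction with denominator <= 14 is either p_2/q_2 or the intermediate fraction (k*p_2 + p_1)/(k*q_2 + q_1) with the largest k >= 1 whose denominator stays <= 14; these approach x as k grows, and every other convergent or intermediate fraction in range is farther away.
Largest k: floor((14 - q_1)/q_2) = floor((14 - 1)/4) = 3.
That gives (3*7 + 2)/(3*4 + 1) = 23/13.
Compare the errors: |x - 7/4| = |252*4 - 7*143|/(143*4) = 7/572, and |x - 23/13| = |252*13 - 23*143|/(143*13) = 13/1859.
Cross-multiplying, 13*572 = 7436 < 13013 = 7*1859, so 13/1859 is smaller: the intermediate fraction 23/13 is closer to x than 7/4.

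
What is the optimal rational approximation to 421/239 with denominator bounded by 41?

Expand x = 421/239 as a continued fraction with the Euclidean algorithm:
  421 = 1*239 + 182, so a_0 = 1.
  239 = 1*182 + 57, so a_1 = 1.
  182 = 3*57 + 11, so a_2 = 3.
  57 = 5*11 + 2, so a_3 = 5.
  11 = 5*2 + 1, so a_4 = 5.
  2 = 2*1 + 0, so a_5 = 2.
so x = [1; 1, 3, 5, 5, 2].
Convergents (p_i = a_i*p_{i-1} + p_{i-2}, q_i = a_i*q_{i-1} + q_{i-2} with p_{-2}=0, p_{-1}=1, q_{-2}=1, q_{-1}=0), until the denominator exceeds 41:
  i=0: a_0=1, p_0 = 1*1 + 0 = 1, q_0 = 1*0 + 1 = 1.
  i=1: a_1=1, p_1 = 1*1 + 1 = 2, q_1 = 1*1 + 0 = 1.
  i=2: a_2=3, p_2 = 3*2 + 1 = 7, q_2 = 3*1 + 1 = 4.
  i=3: a_3=5, p_3 = 5*7 + 2 = 37, q_3 = 5*4 + 1 = 21.
  i=4: a_4=5, p_4 = 5*37 + 7 = 192, q_4 = 5*21 + 4 = 109.
q_4 = 109 > 41, so the last convergent with denominator <= 41 is p_3/q_3 = 37/21.
The closest fraction with denominator <= 41 is either p_3/q_3 or the intermediate fraction (k*p_3 + p_2)/(k*q_3 + q_2) with the largest k >= 1 whose denominator stays <= 41; these approach x as k grows, and every other convergent or intermediate fraction in range is farther away.
Largest k: floor((41 - q_2)/q_3) = floor((41 - 4)/21) = 1.
That gives (1*37 + 7)/(1*21 + 4) = 44/25.
Compare the errors: |x - 37/21| = |421*21 - 37*239|/(239*21) = 2/5019, and |x - 44/25| = |421*25 - 44*239|/(239*25) = 9/5975.
Cross-multiplying, 2*5975 = 11950 < 45171 = 9*5019, so 2/5019 is smaller: the convergent 37/21 is closer to x than 44/25.

37/21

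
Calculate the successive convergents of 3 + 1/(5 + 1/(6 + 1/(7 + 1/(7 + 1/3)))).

Using the convergent recurrence p_i = a_i*p_{i-1} + p_{i-2}, q_i = a_i*q_{i-1} + q_{i-2} with p_{-2}=0, p_{-1}=1, q_{-2}=1, q_{-1}=0:
  i=0: a_0=3, p_0 = 3*1 + 0 = 3, q_0 = 3*0 + 1 = 1.
  i=1: a_1=5, p_1 = 5*3 + 1 = 16, q_1 = 5*1 + 0 = 5.
  i=2: a_2=6, p_2 = 6*16 + 3 = 99, q_2 = 6*5 + 1 = 31.
  i=3: a_3=7, p_3 = 7*99 + 16 = 709, q_3 = 7*31 + 5 = 222.
  i=4: a_4=7, p_4 = 7*709 + 99 = 5062, q_4 = 7*222 + 31 = 1585.
  i=5: a_5=3, p_5 = 3*5062 + 709 = 15895, q_5 = 3*1585 + 222 = 4977.

3/1, 16/5, 99/31, 709/222, 5062/1585, 15895/4977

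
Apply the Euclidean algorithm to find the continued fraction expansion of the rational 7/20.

Run the Euclidean algorithm on 7 and 20; the successive quotients are the partial quotients a_0, a_1, ... (each step inverts the fractional part left over by the previous one):
  7 = 0*20 + 7, so a_0 = 0.
  20 = 2*7 + 6, so a_1 = 2.
  7 = 1*6 + 1, so a_2 = 1.
  6 = 6*1 + 0, so a_3 = 6.
The remainder reaches 0 after 4 divisions, so the expansion has 4 partial quotients, read off in order.

[0; 2, 1, 6]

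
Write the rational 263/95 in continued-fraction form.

[2; 1, 3, 3, 7]

Run the Euclidean algorithm on 263 and 95; the successive quotients are the partial quotients a_0, a_1, ... (each step inverts the fractional part left over by the previous one):
  263 = 2*95 + 73, so a_0 = 2.
  95 = 1*73 + 22, so a_1 = 1.
  73 = 3*22 + 7, so a_2 = 3.
  22 = 3*7 + 1, so a_3 = 3.
  7 = 7*1 + 0, so a_4 = 7.
The remainder reaches 0 after 5 divisions, so the expansion has 5 partial quotients, read off in order.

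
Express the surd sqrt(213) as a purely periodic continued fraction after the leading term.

[14; (1, 1, 2, 6, 1, 8, 1, 6, 2, 1, 1, 28)]

Write x_i = (sqrt(213) + m_i)/d_i with (m_0, d_0) = (0, 1). a_0 = floor(sqrt(213)) = 14, since 14^2 = 196 <= 213 < 225 = 15^2.
Iterate m_{i+1} = d_i*a_i - m_i, d_{i+1} = (213 - m_{i+1}^2)/d_i, a_{i+1} = floor((a_0 + m_{i+1})/d_{i+1}):
  m_1 = 1*14 - 0 = 14, d_1 = (213 - 14^2)/1 = 17/1 = 17, a_1 = floor((14 + 14)/17) = 1.
  m_2 = 17*1 - 14 = 3, d_2 = (213 - 3^2)/17 = 204/17 = 12, a_2 = floor((14 + 3)/12) = 1.
  m_3 = 12*1 - 3 = 9, d_3 = (213 - 9^2)/12 = 132/12 = 11, a_3 = floor((14 + 9)/11) = 2.
  m_4 = 11*2 - 9 = 13, d_4 = (213 - 13^2)/11 = 44/11 = 4, a_4 = floor((14 + 13)/4) = 6.
  m_5 = 4*6 - 13 = 11, d_5 = (213 - 11^2)/4 = 92/4 = 23, a_5 = floor((14 + 11)/23) = 1.
  m_6 = 23*1 - 11 = 12, d_6 = (213 - 12^2)/23 = 69/23 = 3, a_6 = floor((14 + 12)/3) = 8.
  m_7 = 3*8 - 12 = 12, d_7 = (213 - 12^2)/3 = 69/3 = 23, a_7 = floor((14 + 12)/23) = 1.
  m_8 = 23*1 - 12 = 11, d_8 = (213 - 11^2)/23 = 92/23 = 4, a_8 = floor((14 + 11)/4) = 6.
  m_9 = 4*6 - 11 = 13, d_9 = (213 - 13^2)/4 = 44/4 = 11, a_9 = floor((14 + 13)/11) = 2.
  m_10 = 11*2 - 13 = 9, d_10 = (213 - 9^2)/11 = 132/11 = 12, a_10 = floor((14 + 9)/12) = 1.
  m_11 = 12*1 - 9 = 3, d_11 = (213 - 3^2)/12 = 204/12 = 17, a_11 = floor((14 + 3)/17) = 1.
  m_12 = 17*1 - 3 = 14, d_12 = (213 - 14^2)/17 = 17/17 = 1, a_12 = floor((14 + 14)/1) = 28.
  m_13 = 1*28 - 14 = 14, d_13 = (213 - 14^2)/1 = 17/1 = 17: (m_13, d_13) = (m_1, d_1) = (14, 17), so from here the quotients repeat a_1, ..., a_12; the period length is 12.
Hence the expansion of sqrt(213) is a_0 = 14 followed by the repeating block 1, 1, 2, 6, 1, 8, 1, 6, 2, 1, 1, 28 (period 12).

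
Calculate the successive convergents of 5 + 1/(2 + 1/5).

Using the convergent recurrence p_i = a_i*p_{i-1} + p_{i-2}, q_i = a_i*q_{i-1} + q_{i-2} with p_{-2}=0, p_{-1}=1, q_{-2}=1, q_{-1}=0:
  i=0: a_0=5, p_0 = 5*1 + 0 = 5, q_0 = 5*0 + 1 = 1.
  i=1: a_1=2, p_1 = 2*5 + 1 = 11, q_1 = 2*1 + 0 = 2.
  i=2: a_2=5, p_2 = 5*11 + 5 = 60, q_2 = 5*2 + 1 = 11.

5/1, 11/2, 60/11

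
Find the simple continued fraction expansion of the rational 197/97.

[2; 32, 3]

Run the Euclidean algorithm on 197 and 97; the successive quotients are the partial quotients a_0, a_1, ... (each step inverts the fractional part left over by the previous one):
  197 = 2*97 + 3, so a_0 = 2.
  97 = 32*3 + 1, so a_1 = 32.
  3 = 3*1 + 0, so a_2 = 3.
The remainder reaches 0 after 3 divisions, so the expansion has 3 partial quotients, read off in order.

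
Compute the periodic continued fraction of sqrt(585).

Write x_i = (sqrt(585) + m_i)/d_i with (m_0, d_0) = (0, 1). a_0 = floor(sqrt(585)) = 24, since 24^2 = 576 <= 585 < 625 = 25^2.
Iterate m_{i+1} = d_i*a_i - m_i, d_{i+1} = (585 - m_{i+1}^2)/d_i, a_{i+1} = floor((a_0 + m_{i+1})/d_{i+1}):
  m_1 = 1*24 - 0 = 24, d_1 = (585 - 24^2)/1 = 9/1 = 9, a_1 = floor((24 + 24)/9) = 5.
  m_2 = 9*5 - 24 = 21, d_2 = (585 - 21^2)/9 = 144/9 = 16, a_2 = floor((24 + 21)/16) = 2.
  m_3 = 16*2 - 21 = 11, d_3 = (585 - 11^2)/16 = 464/16 = 29, a_3 = floor((24 + 11)/29) = 1.
  m_4 = 29*1 - 11 = 18, d_4 = (585 - 18^2)/29 = 261/29 = 9, a_4 = floor((24 + 18)/9) = 4.
  m_5 = 9*4 - 18 = 18, d_5 = (585 - 18^2)/9 = 261/9 = 29, a_5 = floor((24 + 18)/29) = 1.
  m_6 = 29*1 - 18 = 11, d_6 = (585 - 11^2)/29 = 464/29 = 16, a_6 = floor((24 + 11)/16) = 2.
  m_7 = 16*2 - 11 = 21, d_7 = (585 - 21^2)/16 = 144/16 = 9, a_7 = floor((24 + 21)/9) = 5.
  m_8 = 9*5 - 21 = 24, d_8 = (585 - 24^2)/9 = 9/9 = 1, a_8 = floor((24 + 24)/1) = 48.
  m_9 = 1*48 - 24 = 24, d_9 = (585 - 24^2)/1 = 9/1 = 9: (m_9, d_9) = (m_1, d_1) = (24, 9), so from here the quotients repeat a_1, ..., a_8; the period length is 8.
Hence the expansion of sqrt(585) is a_0 = 24 followed by the repeating block 5, 2, 1, 4, 1, 2, 5, 48 (period 8).

[24; (5, 2, 1, 4, 1, 2, 5, 48)]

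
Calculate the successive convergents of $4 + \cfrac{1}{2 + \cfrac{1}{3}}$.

4/1, 9/2, 31/7

Using the convergent recurrence p_i = a_i*p_{i-1} + p_{i-2}, q_i = a_i*q_{i-1} + q_{i-2} with p_{-2}=0, p_{-1}=1, q_{-2}=1, q_{-1}=0:
  i=0: a_0=4, p_0 = 4*1 + 0 = 4, q_0 = 4*0 + 1 = 1.
  i=1: a_1=2, p_1 = 2*4 + 1 = 9, q_1 = 2*1 + 0 = 2.
  i=2: a_2=3, p_2 = 3*9 + 4 = 31, q_2 = 3*2 + 1 = 7.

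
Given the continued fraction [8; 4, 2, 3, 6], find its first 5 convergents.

8/1, 33/4, 74/9, 255/31, 1604/195

Using the convergent recurrence p_i = a_i*p_{i-1} + p_{i-2}, q_i = a_i*q_{i-1} + q_{i-2} with p_{-2}=0, p_{-1}=1, q_{-2}=1, q_{-1}=0:
  i=0: a_0=8, p_0 = 8*1 + 0 = 8, q_0 = 8*0 + 1 = 1.
  i=1: a_1=4, p_1 = 4*8 + 1 = 33, q_1 = 4*1 + 0 = 4.
  i=2: a_2=2, p_2 = 2*33 + 8 = 74, q_2 = 2*4 + 1 = 9.
  i=3: a_3=3, p_3 = 3*74 + 33 = 255, q_3 = 3*9 + 4 = 31.
  i=4: a_4=6, p_4 = 6*255 + 74 = 1604, q_4 = 6*31 + 9 = 195.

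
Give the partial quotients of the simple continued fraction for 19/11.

Run the Euclidean algorithm on 19 and 11; the successive quotients are the partial quotients a_0, a_1, ... (each step inverts the fractional part left over by the previous one):
  19 = 1*11 + 8, so a_0 = 1.
  11 = 1*8 + 3, so a_1 = 1.
  8 = 2*3 + 2, so a_2 = 2.
  3 = 1*2 + 1, so a_3 = 1.
  2 = 2*1 + 0, so a_4 = 2.
The remainder reaches 0 after 5 divisions, so the expansion has 5 partial quotients, read off in order.

[1; 1, 2, 1, 2]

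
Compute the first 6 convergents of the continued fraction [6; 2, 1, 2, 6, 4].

6/1, 13/2, 19/3, 51/8, 325/51, 1351/212

Using the convergent recurrence p_i = a_i*p_{i-1} + p_{i-2}, q_i = a_i*q_{i-1} + q_{i-2} with p_{-2}=0, p_{-1}=1, q_{-2}=1, q_{-1}=0:
  i=0: a_0=6, p_0 = 6*1 + 0 = 6, q_0 = 6*0 + 1 = 1.
  i=1: a_1=2, p_1 = 2*6 + 1 = 13, q_1 = 2*1 + 0 = 2.
  i=2: a_2=1, p_2 = 1*13 + 6 = 19, q_2 = 1*2 + 1 = 3.
  i=3: a_3=2, p_3 = 2*19 + 13 = 51, q_3 = 2*3 + 2 = 8.
  i=4: a_4=6, p_4 = 6*51 + 19 = 325, q_4 = 6*8 + 3 = 51.
  i=5: a_5=4, p_5 = 4*325 + 51 = 1351, q_5 = 4*51 + 8 = 212.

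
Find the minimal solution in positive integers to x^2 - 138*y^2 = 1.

(x, y) = (47, 4)

First expand sqrt(138) as a continued fraction. With x_i = (sqrt(138) + m_i)/d_i and (m_0, d_0) = (0, 1): a_0 = floor(sqrt(138)) = 11, since 11^2 = 121 <= 138 < 144 = 12^2.
Iterate m_{i+1} = d_i*a_i - m_i, d_{i+1} = (138 - m_{i+1}^2)/d_i, a_{i+1} = floor((a_0 + m_{i+1})/d_{i+1}):
  m_1 = 1*11 - 0 = 11, d_1 = (138 - 11^2)/1 = 17/1 = 17, a_1 = floor((11 + 11)/17) = 1.
  m_2 = 17*1 - 11 = 6, d_2 = (138 - 6^2)/17 = 102/17 = 6, a_2 = floor((11 + 6)/6) = 2.
  m_3 = 6*2 - 6 = 6, d_3 = (138 - 6^2)/6 = 102/6 = 17, a_3 = floor((11 + 6)/17) = 1.
  m_4 = 17*1 - 6 = 11, d_4 = (138 - 11^2)/17 = 17/17 = 1, a_4 = floor((11 + 11)/1) = 22.
  m_5 = 1*22 - 11 = 11, d_5 = (138 - 11^2)/1 = 17/1 = 17: (m_5, d_5) = (m_1, d_1) = (11, 17), so from here the quotients repeat a_1, ..., a_4; the period length is 4.
So sqrt(138) = [11; (1, 2, 1, 22)] with period length k = 4.
k is even, so the fundamental solution of x^2 - 138y^2 = 1 is (p_{k-1}, q_{k-1}) = (p_3, q_3); compute convergents through index 3.
Convergents (p_i = a_i*p_{i-1} + p_{i-2}, q_i = a_i*q_{i-1} + q_{i-2} with p_{-2}=0, p_{-1}=1, q_{-2}=1, q_{-1}=0):
  i=0: a_0=11, p_0 = 11*1 + 0 = 11, q_0 = 11*0 + 1 = 1.
  i=1: a_1=1, p_1 = 1*11 + 1 = 12, q_1 = 1*1 + 0 = 1.
  i=2: a_2=2, p_2 = 2*12 + 11 = 35, q_2 = 2*1 + 1 = 3.
  i=3: a_3=1, p_3 = 1*35 + 12 = 47, q_3 = 1*3 + 1 = 4.
Check: 47^2 - 138*4^2 = 2209 - 2208 = 1, so (x, y) = (47, 4) solves the equation, and by the theorem it is the least positive solution.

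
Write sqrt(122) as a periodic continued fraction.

Write x_i = (sqrt(122) + m_i)/d_i with (m_0, d_0) = (0, 1). a_0 = floor(sqrt(122)) = 11, since 11^2 = 121 <= 122 < 144 = 12^2.
Iterate m_{i+1} = d_i*a_i - m_i, d_{i+1} = (122 - m_{i+1}^2)/d_i, a_{i+1} = floor((a_0 + m_{i+1})/d_{i+1}):
  m_1 = 1*11 - 0 = 11, d_1 = (122 - 11^2)/1 = 1/1 = 1, a_1 = floor((11 + 11)/1) = 22.
  m_2 = 1*22 - 11 = 11, d_2 = (122 - 11^2)/1 = 1/1 = 1: (m_2, d_2) = (m_1, d_1) = (11, 1), so from here the quotient a_1 repeats; the period length is 1.
Hence the expansion of sqrt(122) is a_0 = 11 followed by the repeating block 22 (period 1).

[11; (22)]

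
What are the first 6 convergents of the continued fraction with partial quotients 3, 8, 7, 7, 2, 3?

3/1, 25/8, 178/57, 1271/407, 2720/871, 9431/3020

Using the convergent recurrence p_i = a_i*p_{i-1} + p_{i-2}, q_i = a_i*q_{i-1} + q_{i-2} with p_{-2}=0, p_{-1}=1, q_{-2}=1, q_{-1}=0:
  i=0: a_0=3, p_0 = 3*1 + 0 = 3, q_0 = 3*0 + 1 = 1.
  i=1: a_1=8, p_1 = 8*3 + 1 = 25, q_1 = 8*1 + 0 = 8.
  i=2: a_2=7, p_2 = 7*25 + 3 = 178, q_2 = 7*8 + 1 = 57.
  i=3: a_3=7, p_3 = 7*178 + 25 = 1271, q_3 = 7*57 + 8 = 407.
  i=4: a_4=2, p_4 = 2*1271 + 178 = 2720, q_4 = 2*407 + 57 = 871.
  i=5: a_5=3, p_5 = 3*2720 + 1271 = 9431, q_5 = 3*871 + 407 = 3020.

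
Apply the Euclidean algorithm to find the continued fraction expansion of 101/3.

[33; 1, 2]

Run the Euclidean algorithm on 101 and 3; the successive quotients are the partial quotients a_0, a_1, ... (each step inverts the fractional part left over by the previous one):
  101 = 33*3 + 2, so a_0 = 33.
  3 = 1*2 + 1, so a_1 = 1.
  2 = 2*1 + 0, so a_2 = 2.
The remainder reaches 0 after 3 divisions, so the expansion has 3 partial quotients, read off in order.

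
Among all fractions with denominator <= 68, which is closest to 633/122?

Expand x = 633/122 as a continued fraction with the Euclidean algorithm:
  633 = 5*122 + 23, so a_0 = 5.
  122 = 5*23 + 7, so a_1 = 5.
  23 = 3*7 + 2, so a_2 = 3.
  7 = 3*2 + 1, so a_3 = 3.
  2 = 2*1 + 0, so a_4 = 2.
so x = [5; 5, 3, 3, 2].
Convergents (p_i = a_i*p_{i-1} + p_{i-2}, q_i = a_i*q_{i-1} + q_{i-2} with p_{-2}=0, p_{-1}=1, q_{-2}=1, q_{-1}=0), until the denominator exceeds 68:
  i=0: a_0=5, p_0 = 5*1 + 0 = 5, q_0 = 5*0 + 1 = 1.
  i=1: a_1=5, p_1 = 5*5 + 1 = 26, q_1 = 5*1 + 0 = 5.
  i=2: a_2=3, p_2 = 3*26 + 5 = 83, q_2 = 3*5 + 1 = 16.
  i=3: a_3=3, p_3 = 3*83 + 26 = 275, q_3 = 3*16 + 5 = 53.
  i=4: a_4=2, p_4 = 2*275 + 83 = 633, q_4 = 2*53 + 16 = 122.
q_4 = 122 > 68, so the last convergent with denominator <= 68 is p_3/q_3 = 275/53.
The closest fraction with denominator <= 68 is either p_3/q_3 or the intermediate fraction (k*p_3 + p_2)/(k*q_3 + q_2) with the largest k >= 1 whose denominator stays <= 68; these approach x as k grows, and every other convergent or intermediate fraction in range is farther away.
Largest k: floor((68 - q_2)/q_3) = floor((68 - 16)/53) = 0.
Since k = 0, no intermediate fraction beyond p_3/q_3 has denominator <= 68, so the convergent 275/53 is the closest (its error is |633*53 - 275*122|/(122*53) = 1/6466).

275/53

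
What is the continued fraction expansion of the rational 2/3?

[0; 1, 2]

Run the Euclidean algorithm on 2 and 3; the successive quotients are the partial quotients a_0, a_1, ... (each step inverts the fractional part left over by the previous one):
  2 = 0*3 + 2, so a_0 = 0.
  3 = 1*2 + 1, so a_1 = 1.
  2 = 2*1 + 0, so a_2 = 2.
The remainder reaches 0 after 3 divisions, so the expansion has 3 partial quotients, read off in order.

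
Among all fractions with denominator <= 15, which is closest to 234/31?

83/11

Expand x = 234/31 as a continued fraction with the Euclidean algorithm:
  234 = 7*31 + 17, so a_0 = 7.
  31 = 1*17 + 14, so a_1 = 1.
  17 = 1*14 + 3, so a_2 = 1.
  14 = 4*3 + 2, so a_3 = 4.
  3 = 1*2 + 1, so a_4 = 1.
  2 = 2*1 + 0, so a_5 = 2.
so x = [7; 1, 1, 4, 1, 2].
Convergents (p_i = a_i*p_{i-1} + p_{i-2}, q_i = a_i*q_{i-1} + q_{i-2} with p_{-2}=0, p_{-1}=1, q_{-2}=1, q_{-1}=0), until the denominator exceeds 15:
  i=0: a_0=7, p_0 = 7*1 + 0 = 7, q_0 = 7*0 + 1 = 1.
  i=1: a_1=1, p_1 = 1*7 + 1 = 8, q_1 = 1*1 + 0 = 1.
  i=2: a_2=1, p_2 = 1*8 + 7 = 15, q_2 = 1*1 + 1 = 2.
  i=3: a_3=4, p_3 = 4*15 + 8 = 68, q_3 = 4*2 + 1 = 9.
  i=4: a_4=1, p_4 = 1*68 + 15 = 83, q_4 = 1*9 + 2 = 11.
  i=5: a_5=2, p_5 = 2*83 + 68 = 234, q_5 = 2*11 + 9 = 31.
q_5 = 31 > 15, so the last convergent with denominator <= 15 is p_4/q_4 = 83/11.
The closest fraction with denominator <= 15 is either p_4/q_4 or the intermediate fraction (k*p_4 + p_3)/(k*q_4 + q_3) with the largest k >= 1 whose denominator stays <= 15; these approach x as k grows, and every other convergent or intermediate fraction in range is farther away.
Largest k: floor((15 - q_3)/q_4) = floor((15 - 9)/11) = 0.
Since k = 0, no intermediate fraction beyond p_4/q_4 has denominator <= 15, so the convergent 83/11 is the closest (its error is |234*11 - 83*31|/(31*11) = 1/341).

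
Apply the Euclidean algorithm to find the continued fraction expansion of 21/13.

Run the Euclidean algorithm on 21 and 13; the successive quotients are the partial quotients a_0, a_1, ... (each step inverts the fractional part left over by the previous one):
  21 = 1*13 + 8, so a_0 = 1.
  13 = 1*8 + 5, so a_1 = 1.
  8 = 1*5 + 3, so a_2 = 1.
  5 = 1*3 + 2, so a_3 = 1.
  3 = 1*2 + 1, so a_4 = 1.
  2 = 2*1 + 0, so a_5 = 2.
The remainder reaches 0 after 6 divisions, so the expansion has 6 partial quotients, read off in order.

[1; 1, 1, 1, 1, 2]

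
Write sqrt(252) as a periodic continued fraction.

Write x_i = (sqrt(252) + m_i)/d_i with (m_0, d_0) = (0, 1). a_0 = floor(sqrt(252)) = 15, since 15^2 = 225 <= 252 < 256 = 16^2.
Iterate m_{i+1} = d_i*a_i - m_i, d_{i+1} = (252 - m_{i+1}^2)/d_i, a_{i+1} = floor((a_0 + m_{i+1})/d_{i+1}):
  m_1 = 1*15 - 0 = 15, d_1 = (252 - 15^2)/1 = 27/1 = 27, a_1 = floor((15 + 15)/27) = 1.
  m_2 = 27*1 - 15 = 12, d_2 = (252 - 12^2)/27 = 108/27 = 4, a_2 = floor((15 + 12)/4) = 6.
  m_3 = 4*6 - 12 = 12, d_3 = (252 - 12^2)/4 = 108/4 = 27, a_3 = floor((15 + 12)/27) = 1.
  m_4 = 27*1 - 12 = 15, d_4 = (252 - 15^2)/27 = 27/27 = 1, a_4 = floor((15 + 15)/1) = 30.
  m_5 = 1*30 - 15 = 15, d_5 = (252 - 15^2)/1 = 27/1 = 27: (m_5, d_5) = (m_1, d_1) = (15, 27), so from here the quotients repeat a_1, ..., a_4; the period length is 4.
Hence the expansion of sqrt(252) is a_0 = 15 followed by the repeating block 1, 6, 1, 30 (period 4).

[15; (1, 6, 1, 30)]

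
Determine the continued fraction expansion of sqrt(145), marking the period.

Write x_i = (sqrt(145) + m_i)/d_i with (m_0, d_0) = (0, 1). a_0 = floor(sqrt(145)) = 12, since 12^2 = 144 <= 145 < 169 = 13^2.
Iterate m_{i+1} = d_i*a_i - m_i, d_{i+1} = (145 - m_{i+1}^2)/d_i, a_{i+1} = floor((a_0 + m_{i+1})/d_{i+1}):
  m_1 = 1*12 - 0 = 12, d_1 = (145 - 12^2)/1 = 1/1 = 1, a_1 = floor((12 + 12)/1) = 24.
  m_2 = 1*24 - 12 = 12, d_2 = (145 - 12^2)/1 = 1/1 = 1: (m_2, d_2) = (m_1, d_1) = (12, 1), so from here the quotient a_1 repeats; the period length is 1.
Hence the expansion of sqrt(145) is a_0 = 12 followed by the repeating block 24 (period 1).

[12; (24)]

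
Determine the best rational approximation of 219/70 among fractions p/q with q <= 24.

Expand x = 219/70 as a continued fraction with the Euclidean algorithm:
  219 = 3*70 + 9, so a_0 = 3.
  70 = 7*9 + 7, so a_1 = 7.
  9 = 1*7 + 2, so a_2 = 1.
  7 = 3*2 + 1, so a_3 = 3.
  2 = 2*1 + 0, so a_4 = 2.
so x = [3; 7, 1, 3, 2].
Convergents (p_i = a_i*p_{i-1} + p_{i-2}, q_i = a_i*q_{i-1} + q_{i-2} with p_{-2}=0, p_{-1}=1, q_{-2}=1, q_{-1}=0), until the denominator exceeds 24:
  i=0: a_0=3, p_0 = 3*1 + 0 = 3, q_0 = 3*0 + 1 = 1.
  i=1: a_1=7, p_1 = 7*3 + 1 = 22, q_1 = 7*1 + 0 = 7.
  i=2: a_2=1, p_2 = 1*22 + 3 = 25, q_2 = 1*7 + 1 = 8.
  i=3: a_3=3, p_3 = 3*25 + 22 = 97, q_3 = 3*8 + 7 = 31.
q_3 = 31 > 24, so the last convergent with denominator <= 24 is p_2/q_2 = 25/8.
The closest fraction with denominator <= 24 is either p_2/q_2 or the intermediate fraction (k*p_2 + p_1)/(k*q_2 + q_1) with the largest k >= 1 whose denominator stays <= 24; these approach x as k grows, and every other convergent or intermediate fraction in range is farther away.
Largest k: floor((24 - q_1)/q_2) = floor((24 - 7)/8) = 2.
That gives (2*25 + 22)/(2*8 + 7) = 72/23.
Compare the errors: |x - 25/8| = |219*8 - 25*70|/(70*8) = 2/560, and |x - 72/23| = |219*23 - 72*70|/(70*23) = 3/1610.
Cross-multiplying, 3*560 = 1680 < 3220 = 2*1610, so 3/1610 is smaller: the intermediate fraction 72/23 is closer to x than 25/8.

72/23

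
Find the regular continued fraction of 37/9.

[4; 9]

Run the Euclidean algorithm on 37 and 9; the successive quotients are the partial quotients a_0, a_1, ... (each step inverts the fractional part left over by the previous one):
  37 = 4*9 + 1, so a_0 = 4.
  9 = 9*1 + 0, so a_1 = 9.
The remainder reaches 0 after 2 divisions, so the expansion has 2 partial quotients, read off in order.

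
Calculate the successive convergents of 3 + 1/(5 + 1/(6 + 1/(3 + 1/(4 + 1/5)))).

Using the convergent recurrence p_i = a_i*p_{i-1} + p_{i-2}, q_i = a_i*q_{i-1} + q_{i-2} with p_{-2}=0, p_{-1}=1, q_{-2}=1, q_{-1}=0:
  i=0: a_0=3, p_0 = 3*1 + 0 = 3, q_0 = 3*0 + 1 = 1.
  i=1: a_1=5, p_1 = 5*3 + 1 = 16, q_1 = 5*1 + 0 = 5.
  i=2: a_2=6, p_2 = 6*16 + 3 = 99, q_2 = 6*5 + 1 = 31.
  i=3: a_3=3, p_3 = 3*99 + 16 = 313, q_3 = 3*31 + 5 = 98.
  i=4: a_4=4, p_4 = 4*313 + 99 = 1351, q_4 = 4*98 + 31 = 423.
  i=5: a_5=5, p_5 = 5*1351 + 313 = 7068, q_5 = 5*423 + 98 = 2213.

3/1, 16/5, 99/31, 313/98, 1351/423, 7068/2213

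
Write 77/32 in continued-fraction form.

Run the Euclidean algorithm on 77 and 32; the successive quotients are the partial quotients a_0, a_1, ... (each step inverts the fractional part left over by the previous one):
  77 = 2*32 + 13, so a_0 = 2.
  32 = 2*13 + 6, so a_1 = 2.
  13 = 2*6 + 1, so a_2 = 2.
  6 = 6*1 + 0, so a_3 = 6.
The remainder reaches 0 after 4 divisions, so the expansion has 4 partial quotients, read off in order.

[2; 2, 2, 6]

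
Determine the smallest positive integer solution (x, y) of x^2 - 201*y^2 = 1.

(x, y) = (515095, 36332)

First expand sqrt(201) as a continued fraction. With x_i = (sqrt(201) + m_i)/d_i and (m_0, d_0) = (0, 1): a_0 = floor(sqrt(201)) = 14, since 14^2 = 196 <= 201 < 225 = 15^2.
Iterate m_{i+1} = d_i*a_i - m_i, d_{i+1} = (201 - m_{i+1}^2)/d_i, a_{i+1} = floor((a_0 + m_{i+1})/d_{i+1}):
  m_1 = 1*14 - 0 = 14, d_1 = (201 - 14^2)/1 = 5/1 = 5, a_1 = floor((14 + 14)/5) = 5.
  m_2 = 5*5 - 14 = 11, d_2 = (201 - 11^2)/5 = 80/5 = 16, a_2 = floor((14 + 11)/16) = 1.
  m_3 = 16*1 - 11 = 5, d_3 = (201 - 5^2)/16 = 176/16 = 11, a_3 = floor((14 + 5)/11) = 1.
  m_4 = 11*1 - 5 = 6, d_4 = (201 - 6^2)/11 = 165/11 = 15, a_4 = floor((14 + 6)/15) = 1.
  m_5 = 15*1 - 6 = 9, d_5 = (201 - 9^2)/15 = 120/15 = 8, a_5 = floor((14 + 9)/8) = 2.
  m_6 = 8*2 - 9 = 7, d_6 = (201 - 7^2)/8 = 152/8 = 19, a_6 = floor((14 + 7)/19) = 1.
  m_7 = 19*1 - 7 = 12, d_7 = (201 - 12^2)/19 = 57/19 = 3, a_7 = floor((14 + 12)/3) = 8.
  m_8 = 3*8 - 12 = 12, d_8 = (201 - 12^2)/3 = 57/3 = 19, a_8 = floor((14 + 12)/19) = 1.
  m_9 = 19*1 - 12 = 7, d_9 = (201 - 7^2)/19 = 152/19 = 8, a_9 = floor((14 + 7)/8) = 2.
  m_10 = 8*2 - 7 = 9, d_10 = (201 - 9^2)/8 = 120/8 = 15, a_10 = floor((14 + 9)/15) = 1.
  m_11 = 15*1 - 9 = 6, d_11 = (201 - 6^2)/15 = 165/15 = 11, a_11 = floor((14 + 6)/11) = 1.
  m_12 = 11*1 - 6 = 5, d_12 = (201 - 5^2)/11 = 176/11 = 16, a_12 = floor((14 + 5)/16) = 1.
  m_13 = 16*1 - 5 = 11, d_13 = (201 - 11^2)/16 = 80/16 = 5, a_13 = floor((14 + 11)/5) = 5.
  m_14 = 5*5 - 11 = 14, d_14 = (201 - 14^2)/5 = 5/5 = 1, a_14 = floor((14 + 14)/1) = 28.
  m_15 = 1*28 - 14 = 14, d_15 = (201 - 14^2)/1 = 5/1 = 5: (m_15, d_15) = (m_1, d_1) = (14, 5), so from here the quotients repeat a_1, ..., a_14; the period length is 14.
So sqrt(201) = [14; (5, 1, 1, 1, 2, 1, 8, 1, 2, 1, 1, 1, 5, 28)] with period length k = 14.
k is even, so the fundamental solution of x^2 - 201y^2 = 1 is (p_{k-1}, q_{k-1}) = (p_13, q_13); compute convergents through index 13.
Convergents (p_i = a_i*p_{i-1} + p_{i-2}, q_i = a_i*q_{i-1} + q_{i-2} with p_{-2}=0, p_{-1}=1, q_{-2}=1, q_{-1}=0):
  i=0: a_0=14, p_0 = 14*1 + 0 = 14, q_0 = 14*0 + 1 = 1.
  i=1: a_1=5, p_1 = 5*14 + 1 = 71, q_1 = 5*1 + 0 = 5.
  i=2: a_2=1, p_2 = 1*71 + 14 = 85, q_2 = 1*5 + 1 = 6.
  i=3: a_3=1, p_3 = 1*85 + 71 = 156, q_3 = 1*6 + 5 = 11.
  i=4: a_4=1, p_4 = 1*156 + 85 = 241, q_4 = 1*11 + 6 = 17.
  i=5: a_5=2, p_5 = 2*241 + 156 = 638, q_5 = 2*17 + 11 = 45.
  i=6: a_6=1, p_6 = 1*638 + 241 = 879, q_6 = 1*45 + 17 = 62.
  i=7: a_7=8, p_7 = 8*879 + 638 = 7670, q_7 = 8*62 + 45 = 541.
  i=8: a_8=1, p_8 = 1*7670 + 879 = 8549, q_8 = 1*541 + 62 = 603.
  i=9: a_9=2, p_9 = 2*8549 + 7670 = 24768, q_9 = 2*603 + 541 = 1747.
  i=10: a_10=1, p_10 = 1*24768 + 8549 = 33317, q_10 = 1*1747 + 603 = 2350.
  i=11: a_11=1, p_11 = 1*33317 + 24768 = 58085, q_11 = 1*2350 + 1747 = 4097.
  i=12: a_12=1, p_12 = 1*58085 + 33317 = 91402, q_12 = 1*4097 + 2350 = 6447.
  i=13: a_13=5, p_13 = 5*91402 + 58085 = 515095, q_13 = 5*6447 + 4097 = 36332.
Check: 515095^2 - 201*36332^2 = 265322859025 - 265322859024 = 1, so (x, y) = (515095, 36332) solves the equation, and by the theorem it is the least positive solution.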